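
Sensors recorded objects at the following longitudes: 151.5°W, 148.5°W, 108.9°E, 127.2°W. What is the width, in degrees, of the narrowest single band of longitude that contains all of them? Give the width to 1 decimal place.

Sort the longitudes: -151.5°, -148.5°, -127.2°, +108.9°.
Eastward gaps between consecutive values (wrapping around): 3.0°, 21.3°, 236.1°, 99.6°.
Largest gap = 236.1° ⇒ minimal covering band is its complement: 360° − 236.1° = 123.9°.
Band runs from +108.9° eastward to -127.2°, crossing the antimeridian.

123.9°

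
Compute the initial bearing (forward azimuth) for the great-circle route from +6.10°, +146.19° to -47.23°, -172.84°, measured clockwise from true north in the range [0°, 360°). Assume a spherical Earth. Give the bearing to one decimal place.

Δλ = -172.84 − 146.19 = -319.03°; wrapped into (−180°, 180°]: 40.97°.
θ = atan2( sin Δλ · cos φ₂ , cos φ₁ · sin φ₂ − sin φ₁ · cos φ₂ · cos Δλ )
  = atan2(0.44523, -0.78441) = 150.421° → normalised to [0°, 360°): 150.421°.

150.4°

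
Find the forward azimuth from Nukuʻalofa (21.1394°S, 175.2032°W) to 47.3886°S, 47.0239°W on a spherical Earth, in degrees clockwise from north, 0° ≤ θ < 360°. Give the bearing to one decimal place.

Δλ = -47.0239 − -175.2032 = 128.1793°.
θ = atan2( sin Δλ · cos φ₂ , cos φ₁ · sin φ₂ − sin φ₁ · cos φ₂ · cos Δλ )
  = atan2(0.53219, -0.83736) = 147.561° → normalised to [0°, 360°): 147.561°.

147.6°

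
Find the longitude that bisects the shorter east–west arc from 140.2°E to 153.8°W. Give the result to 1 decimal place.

Signed shortest Δλ from +140.2° to -153.8° is +66.0°.
Midpoint longitude = +140.2° + (+66.0°)/2 = +140.2° + 33.0° = +173.2°.
(The naïve average (+140.2 + -153.8)/2 = -6.8° is on the wrong side of the globe.)

173.2°E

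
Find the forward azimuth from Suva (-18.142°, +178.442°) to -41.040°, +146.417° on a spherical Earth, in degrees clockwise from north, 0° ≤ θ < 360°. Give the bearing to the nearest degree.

223°

Δλ = 146.417 − 178.442 = -32.025°.
θ = atan2( sin Δλ · cos φ₂ , cos φ₁ · sin φ₂ − sin φ₁ · cos φ₂ · cos Δλ )
  = atan2(-0.39997, -0.42483) = -136.726° → normalised to [0°, 360°): 223.274°.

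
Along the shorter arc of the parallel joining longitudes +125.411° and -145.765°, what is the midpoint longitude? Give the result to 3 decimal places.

+169.823°

Signed shortest Δλ from +125.411° to -145.765° is +88.824°.
Midpoint longitude = +125.411° + (+88.824°)/2 = +125.411° + 44.412° = +169.823°.
(The naïve average (+125.411 + -145.765)/2 = -10.177° is on the wrong side of the globe.)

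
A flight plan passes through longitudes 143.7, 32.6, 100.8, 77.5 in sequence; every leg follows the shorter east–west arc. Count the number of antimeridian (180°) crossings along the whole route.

Leg 1: +143.7° → +32.6°, shortest Δλ = -111.1° (west) — does not cross 180°.
Leg 2: +32.6° → +100.8°, shortest Δλ = 68.2° (east) — does not cross 180°.
Leg 3: +100.8° → +77.5°, shortest Δλ = -23.3° (west) — does not cross 180°.
Total crossings: 0.

0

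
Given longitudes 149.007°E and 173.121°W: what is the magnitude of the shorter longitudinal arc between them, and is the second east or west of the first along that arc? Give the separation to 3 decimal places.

37.872° east

Raw difference: -173.121 − 149.007 = -322.128°.
Normalise into (−180°, 180°]: -322.128° + 360° = 37.872°.
Positive ⇒ the second point lies to the east; separation 37.872°.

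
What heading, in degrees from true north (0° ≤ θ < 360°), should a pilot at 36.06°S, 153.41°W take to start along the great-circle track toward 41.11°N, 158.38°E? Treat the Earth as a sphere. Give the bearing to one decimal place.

Δλ = 158.38 − -153.41 = 311.79°; wrapped into (−180°, 180°]: -48.21°.
θ = atan2( sin Δλ · cos φ₂ , cos φ₁ · sin φ₂ − sin φ₁ · cos φ₂ · cos Δλ )
  = atan2(-0.56177, 0.82708) = -34.185° → normalised to [0°, 360°): 325.815°.

325.8°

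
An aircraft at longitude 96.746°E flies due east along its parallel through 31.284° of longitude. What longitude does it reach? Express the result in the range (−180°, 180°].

128.030°E

Start at +96.746°; shift +31.284° → +128.030°.
+128.030° already lies in (−180°, 180°].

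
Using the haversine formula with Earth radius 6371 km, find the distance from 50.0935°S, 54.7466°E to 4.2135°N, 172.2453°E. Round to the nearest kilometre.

Δλ = 172.2453 − 54.7466 = 117.4987°.
Δφ = 4.2135 − -50.0935 = 54.3070°.
a = sin²(Δφ/2) + cos φ₁ · cos φ₂ · sin²(Δλ/2) = 0.675888.
c = 2·atan2(√a, √(1−a)) = 1.93026 rad → d = 6371·c ≈ 12297.71 km.

12298 km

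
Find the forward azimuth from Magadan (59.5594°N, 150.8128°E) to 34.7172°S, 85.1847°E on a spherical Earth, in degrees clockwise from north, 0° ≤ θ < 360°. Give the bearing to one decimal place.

232.2°

Δλ = 85.1847 − 150.8128 = -65.6281°.
θ = atan2( sin Δλ · cos φ₂ , cos φ₁ · sin φ₂ − sin φ₁ · cos φ₂ · cos Δλ )
  = atan2(-0.74872, -0.58098) = -127.810° → normalised to [0°, 360°): 232.190°.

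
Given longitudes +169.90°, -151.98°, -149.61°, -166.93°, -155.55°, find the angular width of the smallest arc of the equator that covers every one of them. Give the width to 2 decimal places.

40.49°

Sort the longitudes: -166.93°, -155.55°, -151.98°, -149.61°, +169.90°.
Eastward gaps between consecutive values (wrapping around): 11.38°, 3.57°, 2.37°, 319.51°, 23.17°.
Largest gap = 319.51° ⇒ minimal covering band is its complement: 360° − 319.51° = 40.49°.
Band runs from +169.90° eastward to -149.61°, crossing the antimeridian.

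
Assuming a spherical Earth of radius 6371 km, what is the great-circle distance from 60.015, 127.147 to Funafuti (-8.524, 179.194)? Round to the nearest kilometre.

Δλ = 179.194 − 127.147 = 52.047°.
Δφ = -8.524 − 60.015 = -68.539°.
a = sin²(Δφ/2) + cos φ₁ · cos φ₂ · sin²(Δλ/2) = 0.412206.
c = 2·atan2(√a, √(1−a)) = 1.39429 rad → d = 6371·c ≈ 8883.04 km.

8883 km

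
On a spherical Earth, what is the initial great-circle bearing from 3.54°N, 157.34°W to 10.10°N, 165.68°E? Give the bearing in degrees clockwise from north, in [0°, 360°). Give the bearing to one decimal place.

Δλ = 165.68 − -157.34 = 323.02°; wrapped into (−180°, 180°]: -36.98°.
θ = atan2( sin Δλ · cos φ₂ , cos φ₁ · sin φ₂ − sin φ₁ · cos φ₂ · cos Δλ )
  = atan2(-0.59221, 0.12647) = -77.945° → normalised to [0°, 360°): 282.055°.

282.1°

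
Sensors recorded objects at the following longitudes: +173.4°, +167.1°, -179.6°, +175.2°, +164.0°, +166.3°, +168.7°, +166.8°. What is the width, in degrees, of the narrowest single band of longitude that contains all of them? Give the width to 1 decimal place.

Sort the longitudes: -179.6°, +164.0°, +166.3°, +166.8°, +167.1°, +168.7°, +173.4°, +175.2°.
Eastward gaps between consecutive values (wrapping around): 343.6°, 2.3°, 0.5°, 0.3°, 1.6°, 4.7°, 1.8°, 5.2°.
Largest gap = 343.6° ⇒ minimal covering band is its complement: 360° − 343.6° = 16.4°.
Band runs from +164.0° eastward to -179.6°, crossing the antimeridian.

16.4°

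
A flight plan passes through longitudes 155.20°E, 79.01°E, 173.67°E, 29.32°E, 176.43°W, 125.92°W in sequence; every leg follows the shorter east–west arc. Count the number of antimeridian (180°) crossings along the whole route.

Leg 1: +155.20° → +79.01°, shortest Δλ = -76.19° (west) — does not cross 180°.
Leg 2: +79.01° → +173.67°, shortest Δλ = 94.66° (east) — does not cross 180°.
Leg 3: +173.67° → +29.32°, shortest Δλ = -144.35° (west) — does not cross 180°.
Leg 4: +29.32° → -176.43°, shortest Δλ = 154.25° (east) — crosses 180°.
Leg 5: -176.43° → -125.92°, shortest Δλ = 50.51° (east) — does not cross 180°.
Total crossings: 1.

1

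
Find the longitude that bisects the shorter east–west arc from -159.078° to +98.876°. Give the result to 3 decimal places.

Signed shortest Δλ from -159.078° to +98.876° is -102.046°.
Midpoint longitude = -159.078° + (-102.046°)/2 = -159.078° − 51.023° = -210.101°.
Normalise into (−180°, 180°]: +149.899°.
(The naïve average (-159.078 + +98.876)/2 = -30.101° is on the wrong side of the globe.)

+149.899°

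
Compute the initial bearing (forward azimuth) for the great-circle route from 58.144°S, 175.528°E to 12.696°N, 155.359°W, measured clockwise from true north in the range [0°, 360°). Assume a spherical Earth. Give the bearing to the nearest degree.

29°

Δλ = -155.359 − 175.528 = -330.887°; wrapped into (−180°, 180°]: 29.113°.
θ = atan2( sin Δλ · cos φ₂ , cos φ₁ · sin φ₂ − sin φ₁ · cos φ₂ · cos Δλ )
  = atan2(0.47464, 0.83992) = 29.471° → normalised to [0°, 360°): 29.471°.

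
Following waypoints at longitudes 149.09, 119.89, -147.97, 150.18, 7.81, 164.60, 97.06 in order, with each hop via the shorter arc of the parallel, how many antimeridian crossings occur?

Leg 1: +149.09° → +119.89°, shortest Δλ = -29.2° (west) — does not cross 180°.
Leg 2: +119.89° → -147.97°, shortest Δλ = 92.14° (east) — crosses 180°.
Leg 3: -147.97° → +150.18°, shortest Δλ = -61.85° (west) — crosses 180°.
Leg 4: +150.18° → +7.81°, shortest Δλ = -142.37° (west) — does not cross 180°.
Leg 5: +7.81° → +164.60°, shortest Δλ = 156.79° (east) — does not cross 180°.
Leg 6: +164.60° → +97.06°, shortest Δλ = -67.54° (west) — does not cross 180°.
Total crossings: 2.

2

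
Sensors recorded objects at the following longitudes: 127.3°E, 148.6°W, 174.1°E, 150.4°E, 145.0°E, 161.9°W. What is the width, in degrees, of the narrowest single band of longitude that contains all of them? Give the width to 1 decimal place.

Sort the longitudes: -161.9°, -148.6°, +127.3°, +145.0°, +150.4°, +174.1°.
Eastward gaps between consecutive values (wrapping around): 13.3°, 275.9°, 17.7°, 5.4°, 23.7°, 24.0°.
Largest gap = 275.9° ⇒ minimal covering band is its complement: 360° − 275.9° = 84.1°.
Band runs from +127.3° eastward to -148.6°, crossing the antimeridian.

84.1°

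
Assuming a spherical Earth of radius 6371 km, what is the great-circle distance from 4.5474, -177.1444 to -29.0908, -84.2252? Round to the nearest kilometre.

Δλ = -84.2252 − -177.1444 = 92.9192°.
Δφ = -29.0908 − 4.5474 = -33.6382°.
a = sin²(Δφ/2) + cos φ₁ · cos φ₂ · sin²(Δλ/2) = 0.541455.
c = 2·atan2(√a, √(1−a)) = 1.65380 rad → d = 6371·c ≈ 10536.37 km.

10536 km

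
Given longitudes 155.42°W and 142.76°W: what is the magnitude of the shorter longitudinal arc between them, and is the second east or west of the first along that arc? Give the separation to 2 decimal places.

12.66° east

Raw difference: -142.76 − -155.42 = 12.66°.
Normalise into (−180°, 180°]: 12.66° stays 12.66°.
Positive ⇒ the second point lies to the east; separation 12.66°.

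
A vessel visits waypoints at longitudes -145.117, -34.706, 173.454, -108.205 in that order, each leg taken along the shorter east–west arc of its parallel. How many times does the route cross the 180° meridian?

2

Leg 1: -145.117° → -34.706°, shortest Δλ = 110.411° (east) — does not cross 180°.
Leg 2: -34.706° → +173.454°, shortest Δλ = -151.84° (west) — crosses 180°.
Leg 3: +173.454° → -108.205°, shortest Δλ = 78.341° (east) — crosses 180°.
Total crossings: 2.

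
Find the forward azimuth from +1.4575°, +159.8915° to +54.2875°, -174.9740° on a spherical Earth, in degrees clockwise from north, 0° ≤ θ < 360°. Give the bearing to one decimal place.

17.3°

Δλ = -174.9740 − 159.8915 = -334.8655°; wrapped into (−180°, 180°]: 25.1345°.
θ = atan2( sin Δλ · cos φ₂ , cos φ₁ · sin φ₂ − sin φ₁ · cos φ₂ · cos Δλ )
  = atan2(0.24793, 0.79825) = 17.254° → normalised to [0°, 360°): 17.254°.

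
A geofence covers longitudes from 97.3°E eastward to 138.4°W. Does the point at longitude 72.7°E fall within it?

No

Band width going east from +97.3° to -138.4°: ((-138.4 − 97.3) mod 360) = 124.3°.
Offset of +72.7° east of the west edge: ((72.7 − 97.3) mod 360) = 335.4°.
335.4° > 124.3° ⇒ outside.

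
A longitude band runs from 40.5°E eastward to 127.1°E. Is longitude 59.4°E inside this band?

Yes

Band width going east from +40.5° to +127.1°: ((127.1 − 40.5) mod 360) = 86.6°.
Offset of +59.4° east of the west edge: ((59.4 − 40.5) mod 360) = 18.9°.
18.9° ≤ 86.6° ⇒ inside.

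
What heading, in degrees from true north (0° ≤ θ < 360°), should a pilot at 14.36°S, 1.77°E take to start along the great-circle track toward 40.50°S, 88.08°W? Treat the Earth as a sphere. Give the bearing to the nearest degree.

Δλ = -88.08 − 1.77 = -89.85°.
θ = atan2( sin Δλ · cos φ₂ , cos φ₁ · sin φ₂ − sin φ₁ · cos φ₂ · cos Δλ )
  = atan2(-0.76040, -0.62866) = -129.582° → normalised to [0°, 360°): 230.418°.

230°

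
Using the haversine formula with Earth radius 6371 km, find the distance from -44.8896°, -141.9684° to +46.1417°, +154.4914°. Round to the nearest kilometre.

Δλ = 154.4914 − -141.9684 = 296.4598°; wrapped into (−180°, 180°]: -63.5402°.
Δφ = 46.1417 − -44.8896 = 91.0313°.
a = sin²(Δφ/2) + cos φ₁ · cos φ₂ · sin²(Δλ/2) = 0.645079.
c = 2·atan2(√a, √(1−a)) = 1.86519 rad → d = 6371·c ≈ 11883.11 km.

11883 km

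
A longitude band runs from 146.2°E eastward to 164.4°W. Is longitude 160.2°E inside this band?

Yes

Band width going east from +146.2° to -164.4°: ((-164.4 − 146.2) mod 360) = 49.4°.
Offset of +160.2° east of the west edge: ((160.2 − 146.2) mod 360) = 14.0°.
14.0° ≤ 49.4° ⇒ inside.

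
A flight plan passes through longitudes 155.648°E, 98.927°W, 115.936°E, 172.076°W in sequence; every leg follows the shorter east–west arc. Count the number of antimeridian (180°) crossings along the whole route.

Leg 1: +155.648° → -98.927°, shortest Δλ = 105.425° (east) — crosses 180°.
Leg 2: -98.927° → +115.936°, shortest Δλ = -145.137° (west) — crosses 180°.
Leg 3: +115.936° → -172.076°, shortest Δλ = 71.988° (east) — crosses 180°.
Total crossings: 3.

3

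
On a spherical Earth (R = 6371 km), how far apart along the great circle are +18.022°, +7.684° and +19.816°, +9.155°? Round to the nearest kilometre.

Δλ = 9.155 − 7.684 = 1.471°.
Δφ = 19.816 − 18.022 = 1.794°.
a = sin²(Δφ/2) + cos φ₁ · cos φ₂ · sin²(Δλ/2) = 0.000392.
c = 2·atan2(√a, √(1−a)) = 0.03963 rad → d = 6371·c ≈ 252.45 km.

252 km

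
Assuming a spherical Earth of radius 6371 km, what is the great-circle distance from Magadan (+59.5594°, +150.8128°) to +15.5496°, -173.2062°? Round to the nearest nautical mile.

Δλ = -173.2062 − 150.8128 = -324.0190°; wrapped into (−180°, 180°]: 35.9810°.
Δφ = 15.5496 − 59.5594 = -44.0098°.
a = sin²(Δφ/2) + cos φ₁ · cos φ₂ · sin²(Δλ/2) = 0.186951.
c = 2·atan2(√a, √(1−a)) = 0.89426 rad → d = 6371·c ≈ 5697.32 km ≈ 3076.31 nmi.

3076 nmi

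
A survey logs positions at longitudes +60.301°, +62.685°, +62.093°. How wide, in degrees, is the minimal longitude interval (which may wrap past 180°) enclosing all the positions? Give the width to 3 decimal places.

2.384°

Sort the longitudes: +60.301°, +62.093°, +62.685°.
Eastward gaps between consecutive values (wrapping around): 1.792°, 0.592°, 357.616°.
Largest gap = 357.616° ⇒ minimal covering band is its complement: 360° − 357.616° = 2.384°.
Band runs from +60.301° eastward to +62.685°.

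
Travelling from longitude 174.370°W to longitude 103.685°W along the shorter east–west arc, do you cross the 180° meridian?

No

Signed shortest Δλ = ((-103.685 − -174.370 + 180) mod 360) − 180 = 70.685°.
Going east by 70.685° from -174.370° reaches -103.685° without touching 180°.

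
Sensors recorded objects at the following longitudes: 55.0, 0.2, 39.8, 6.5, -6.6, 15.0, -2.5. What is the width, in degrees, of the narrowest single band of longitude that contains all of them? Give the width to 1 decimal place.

Sort the longitudes: -6.6°, -2.5°, +0.2°, +6.5°, +15.0°, +39.8°, +55.0°.
Eastward gaps between consecutive values (wrapping around): 4.1°, 2.7°, 6.3°, 8.5°, 24.8°, 15.2°, 298.4°.
Largest gap = 298.4° ⇒ minimal covering band is its complement: 360° − 298.4° = 61.6°.
Band runs from -6.6° eastward to +55.0°.

61.6°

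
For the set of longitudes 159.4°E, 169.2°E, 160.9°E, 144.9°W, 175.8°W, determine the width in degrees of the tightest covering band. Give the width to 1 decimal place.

Sort the longitudes: -175.8°, -144.9°, +159.4°, +160.9°, +169.2°.
Eastward gaps between consecutive values (wrapping around): 30.9°, 304.3°, 1.5°, 8.3°, 15.0°.
Largest gap = 304.3° ⇒ minimal covering band is its complement: 360° − 304.3° = 55.7°.
Band runs from +159.4° eastward to -144.9°, crossing the antimeridian.

55.7°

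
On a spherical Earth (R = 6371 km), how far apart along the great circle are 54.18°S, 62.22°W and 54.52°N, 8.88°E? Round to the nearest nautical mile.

Δλ = 8.88 − -62.22 = 71.10°.
Δφ = 54.52 − -54.18 = 108.70°.
a = sin²(Δφ/2) + cos φ₁ · cos φ₂ · sin²(Δλ/2) = 0.775134.
c = 2·atan2(√a, √(1−a)) = 2.15348 rad → d = 6371·c ≈ 13719.83 km ≈ 7408.12 nmi.

7408 nmi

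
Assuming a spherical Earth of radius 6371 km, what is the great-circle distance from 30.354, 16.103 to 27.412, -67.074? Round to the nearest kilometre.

7908 km

Δλ = -67.074 − 16.103 = -83.177°.
Δφ = 27.412 − 30.354 = -2.942°.
a = sin²(Δφ/2) + cos φ₁ · cos φ₂ · sin²(Δλ/2) = 0.338171.
c = 2·atan2(√a, √(1−a)) = 1.24120 rad → d = 6371·c ≈ 7907.70 km.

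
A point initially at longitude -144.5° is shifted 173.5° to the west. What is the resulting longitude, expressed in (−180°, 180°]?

+42.0°

Start at -144.5°; shift −173.5° → -318.0°.
-318.0° lies outside (−180°, 180°]; add 360° → +42.0°.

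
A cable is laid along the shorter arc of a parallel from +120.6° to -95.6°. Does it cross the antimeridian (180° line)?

Naïve |-95.6 − 120.6| = 216.2° > 180°, so the shorter arc goes the other way round — across 180°.
Signed shortest Δλ = ((-95.6 − 120.6 + 180) mod 360) − 180 = 143.8°.
Going east by 143.8° from +120.6° passes through 180° before reaching -95.6°.

Yes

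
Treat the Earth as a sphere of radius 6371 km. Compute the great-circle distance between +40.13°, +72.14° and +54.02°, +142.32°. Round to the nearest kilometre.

5297 km

Δλ = 142.32 − 72.14 = 70.18°.
Δφ = 54.02 − 40.13 = 13.89°.
a = sin²(Δφ/2) + cos φ₁ · cos φ₂ · sin²(Δλ/2) = 0.163065.
c = 2·atan2(√a, √(1−a)) = 0.83136 rad → d = 6371·c ≈ 5296.61 km.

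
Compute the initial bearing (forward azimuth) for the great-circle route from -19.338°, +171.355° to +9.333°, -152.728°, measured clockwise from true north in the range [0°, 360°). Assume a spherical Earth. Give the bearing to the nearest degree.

54°

Δλ = -152.728 − 171.355 = -324.083°; wrapped into (−180°, 180°]: 35.917°.
θ = atan2( sin Δλ · cos φ₂ , cos φ₁ · sin φ₂ − sin φ₁ · cos φ₂ · cos Δλ )
  = atan2(0.57885, 0.41765) = 54.189° → normalised to [0°, 360°): 54.189°.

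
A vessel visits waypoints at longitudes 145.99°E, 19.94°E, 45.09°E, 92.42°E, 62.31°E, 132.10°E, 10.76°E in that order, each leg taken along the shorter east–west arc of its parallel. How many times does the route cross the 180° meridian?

0

Leg 1: +145.99° → +19.94°, shortest Δλ = -126.05° (west) — does not cross 180°.
Leg 2: +19.94° → +45.09°, shortest Δλ = 25.15° (east) — does not cross 180°.
Leg 3: +45.09° → +92.42°, shortest Δλ = 47.33° (east) — does not cross 180°.
Leg 4: +92.42° → +62.31°, shortest Δλ = -30.11° (west) — does not cross 180°.
Leg 5: +62.31° → +132.10°, shortest Δλ = 69.79° (east) — does not cross 180°.
Leg 6: +132.10° → +10.76°, shortest Δλ = -121.34° (west) — does not cross 180°.
Total crossings: 0.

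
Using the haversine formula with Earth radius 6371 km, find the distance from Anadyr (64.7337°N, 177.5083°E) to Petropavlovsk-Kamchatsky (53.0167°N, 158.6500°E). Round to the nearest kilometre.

Δλ = 158.6500 − 177.5083 = -18.8583°.
Δφ = 53.0167 − 64.7337 = -11.7170°.
a = sin²(Δφ/2) + cos φ₁ · cos φ₂ · sin²(Δλ/2) = 0.017310.
c = 2·atan2(√a, √(1−a)) = 0.26390 rad → d = 6371·c ≈ 1681.32 km.

1681 km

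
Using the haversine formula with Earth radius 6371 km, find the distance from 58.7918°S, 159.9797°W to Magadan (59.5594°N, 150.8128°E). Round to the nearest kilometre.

Δλ = 150.8128 − -159.9797 = 310.7925°; wrapped into (−180°, 180°]: -49.2075°.
Δφ = 59.5594 − -58.7918 = 118.3512°.
a = sin²(Δφ/2) + cos φ₁ · cos φ₂ · sin²(Δλ/2) = 0.782942.
c = 2·atan2(√a, √(1−a)) = 2.17230 rad → d = 6371·c ≈ 13839.73 km.

13840 km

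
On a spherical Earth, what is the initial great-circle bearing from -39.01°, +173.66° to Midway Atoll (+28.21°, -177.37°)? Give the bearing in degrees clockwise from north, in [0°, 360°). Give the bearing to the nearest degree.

Δλ = -177.37 − 173.66 = -351.03°; wrapped into (−180°, 180°]: 8.97°.
θ = atan2( sin Δλ · cos φ₂ , cos φ₁ · sin φ₂ − sin φ₁ · cos φ₂ · cos Δλ )
  = atan2(0.13740, 0.91521) = 8.538° → normalised to [0°, 360°): 8.538°.

9°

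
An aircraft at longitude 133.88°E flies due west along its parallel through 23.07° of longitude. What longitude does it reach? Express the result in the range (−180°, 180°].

110.81°E

Start at +133.88°; shift −23.07° → +110.81°.
+110.81° already lies in (−180°, 180°].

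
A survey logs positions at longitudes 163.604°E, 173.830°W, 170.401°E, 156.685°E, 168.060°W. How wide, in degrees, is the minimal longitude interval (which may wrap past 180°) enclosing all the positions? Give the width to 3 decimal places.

Sort the longitudes: -173.830°, -168.060°, +156.685°, +163.604°, +170.401°.
Eastward gaps between consecutive values (wrapping around): 5.770°, 324.745°, 6.919°, 6.797°, 15.769°.
Largest gap = 324.745° ⇒ minimal covering band is its complement: 360° − 324.745° = 35.255°.
Band runs from +156.685° eastward to -168.060°, crossing the antimeridian.

35.255°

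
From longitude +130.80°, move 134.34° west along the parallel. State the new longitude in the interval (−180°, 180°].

Start at +130.80°; shift −134.34° → -3.54°.
-3.54° already lies in (−180°, 180°].

-3.54°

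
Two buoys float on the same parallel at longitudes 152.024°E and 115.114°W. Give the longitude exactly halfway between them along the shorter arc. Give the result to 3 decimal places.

Signed shortest Δλ from +152.024° to -115.114° is +92.862°.
Midpoint longitude = +152.024° + (+92.862°)/2 = +152.024° + 46.431° = +198.455°.
Normalise into (−180°, 180°]: -161.545°.
(The naïve average (+152.024 + -115.114)/2 = 18.455° is on the wrong side of the globe.)

161.545°W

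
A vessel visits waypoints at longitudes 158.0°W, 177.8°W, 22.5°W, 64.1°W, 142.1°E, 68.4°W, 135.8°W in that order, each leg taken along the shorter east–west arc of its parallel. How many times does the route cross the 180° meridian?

Leg 1: -158.0° → -177.8°, shortest Δλ = -19.8° (west) — does not cross 180°.
Leg 2: -177.8° → -22.5°, shortest Δλ = 155.3° (east) — does not cross 180°.
Leg 3: -22.5° → -64.1°, shortest Δλ = -41.6° (west) — does not cross 180°.
Leg 4: -64.1° → +142.1°, shortest Δλ = -153.8° (west) — crosses 180°.
Leg 5: +142.1° → -68.4°, shortest Δλ = 149.5° (east) — crosses 180°.
Leg 6: -68.4° → -135.8°, shortest Δλ = -67.4° (west) — does not cross 180°.
Total crossings: 2.

2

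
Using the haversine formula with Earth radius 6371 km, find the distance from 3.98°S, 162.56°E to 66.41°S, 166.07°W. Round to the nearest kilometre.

7355 km

Δλ = -166.07 − 162.56 = -328.63°; wrapped into (−180°, 180°]: 31.37°.
Δφ = -66.41 − -3.98 = -62.43°.
a = sin²(Δφ/2) + cos φ₁ · cos φ₂ · sin²(Δλ/2) = 0.297763.
c = 2·atan2(√a, √(1−a)) = 1.15439 rad → d = 6371·c ≈ 7354.63 km.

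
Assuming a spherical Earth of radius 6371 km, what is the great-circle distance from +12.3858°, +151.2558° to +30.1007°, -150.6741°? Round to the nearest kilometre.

Δλ = -150.6741 − 151.2558 = -301.9299°; wrapped into (−180°, 180°]: 58.0701°.
Δφ = 30.1007 − 12.3858 = 17.7149°.
a = sin²(Δφ/2) + cos φ₁ · cos φ₂ · sin²(Δλ/2) = 0.222759.
c = 2·atan2(√a, √(1−a)) = 0.98306 rad → d = 6371·c ≈ 6263.04 km.

6263 km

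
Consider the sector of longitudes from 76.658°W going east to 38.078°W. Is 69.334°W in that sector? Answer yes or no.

Yes

Band width going east from -76.658° to -38.078°: ((-38.078 − -76.658) mod 360) = 38.580°.
Offset of -69.334° east of the west edge: ((-69.334 − -76.658) mod 360) = 7.324°.
7.324° ≤ 38.580° ⇒ inside.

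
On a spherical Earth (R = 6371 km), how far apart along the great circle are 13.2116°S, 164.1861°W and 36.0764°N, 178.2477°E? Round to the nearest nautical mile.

3123 nmi

Δλ = 178.2477 − -164.1861 = 342.4338°; wrapped into (−180°, 180°]: -17.5662°.
Δφ = 36.0764 − -13.2116 = 49.2880°.
a = sin²(Δφ/2) + cos φ₁ · cos φ₂ · sin²(Δλ/2) = 0.192217.
c = 2·atan2(√a, √(1−a)) = 0.90769 rad → d = 6371·c ≈ 5782.91 km ≈ 3122.52 nmi.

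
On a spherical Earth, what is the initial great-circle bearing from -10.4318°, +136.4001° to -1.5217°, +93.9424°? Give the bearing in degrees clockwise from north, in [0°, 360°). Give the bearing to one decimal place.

279.0°

Δλ = 93.9424 − 136.4001 = -42.4577°.
θ = atan2( sin Δλ · cos φ₂ , cos φ₁ · sin φ₂ − sin φ₁ · cos φ₂ · cos Δλ )
  = atan2(-0.67481, 0.10742) = -80.955° → normalised to [0°, 360°): 279.045°.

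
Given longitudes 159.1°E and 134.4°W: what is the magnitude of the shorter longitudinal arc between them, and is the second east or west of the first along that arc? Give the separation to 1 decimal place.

Raw difference: -134.4 − 159.1 = -293.5°.
Normalise into (−180°, 180°]: -293.5° + 360° = 66.5°.
Positive ⇒ the second point lies to the east; separation 66.5°.

66.5° east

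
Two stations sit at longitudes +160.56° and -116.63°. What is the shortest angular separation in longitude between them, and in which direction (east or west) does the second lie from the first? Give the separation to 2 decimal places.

82.81° east

Raw difference: -116.63 − 160.56 = -277.19°.
Normalise into (−180°, 180°]: -277.19° + 360° = 82.81°.
Positive ⇒ the second point lies to the east; separation 82.81°.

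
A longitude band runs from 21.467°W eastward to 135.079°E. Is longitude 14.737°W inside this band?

Yes

Band width going east from -21.467° to +135.079°: ((135.079 − -21.467) mod 360) = 156.546°.
Offset of -14.737° east of the west edge: ((-14.737 − -21.467) mod 360) = 6.730°.
6.730° ≤ 156.546° ⇒ inside.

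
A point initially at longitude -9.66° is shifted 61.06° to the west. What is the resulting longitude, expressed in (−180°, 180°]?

-70.72°

Start at -9.66°; shift −61.06° → -70.72°.
-70.72° already lies in (−180°, 180°].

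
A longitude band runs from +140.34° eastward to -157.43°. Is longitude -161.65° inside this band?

Band width going east from +140.34° to -157.43°: ((-157.43 − 140.34) mod 360) = 62.23°.
Offset of -161.65° east of the west edge: ((-161.65 − 140.34) mod 360) = 58.01°.
58.01° ≤ 62.23° ⇒ inside.

Yes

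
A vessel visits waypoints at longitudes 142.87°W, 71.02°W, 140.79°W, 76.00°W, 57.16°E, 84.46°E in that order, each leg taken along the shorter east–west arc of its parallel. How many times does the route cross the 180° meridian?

Leg 1: -142.87° → -71.02°, shortest Δλ = 71.85° (east) — does not cross 180°.
Leg 2: -71.02° → -140.79°, shortest Δλ = -69.77° (west) — does not cross 180°.
Leg 3: -140.79° → -76.00°, shortest Δλ = 64.79° (east) — does not cross 180°.
Leg 4: -76.00° → +57.16°, shortest Δλ = 133.16° (east) — does not cross 180°.
Leg 5: +57.16° → +84.46°, shortest Δλ = 27.3° (east) — does not cross 180°.
Total crossings: 0.

0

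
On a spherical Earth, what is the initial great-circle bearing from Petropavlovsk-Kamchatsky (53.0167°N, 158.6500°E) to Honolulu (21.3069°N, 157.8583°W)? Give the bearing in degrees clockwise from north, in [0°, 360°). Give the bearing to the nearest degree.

Δλ = -157.8583 − 158.6500 = -316.5083°; wrapped into (−180°, 180°]: 43.4917°.
θ = atan2( sin Δλ · cos φ₂ , cos φ₁ · sin φ₂ − sin φ₁ · cos φ₂ · cos Δλ )
  = atan2(0.64121, -0.32131) = 116.616° → normalised to [0°, 360°): 116.616°.

117°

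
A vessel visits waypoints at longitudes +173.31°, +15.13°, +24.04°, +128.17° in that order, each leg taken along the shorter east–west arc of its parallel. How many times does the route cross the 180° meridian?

0

Leg 1: +173.31° → +15.13°, shortest Δλ = -158.18° (west) — does not cross 180°.
Leg 2: +15.13° → +24.04°, shortest Δλ = 8.91° (east) — does not cross 180°.
Leg 3: +24.04° → +128.17°, shortest Δλ = 104.13° (east) — does not cross 180°.
Total crossings: 0.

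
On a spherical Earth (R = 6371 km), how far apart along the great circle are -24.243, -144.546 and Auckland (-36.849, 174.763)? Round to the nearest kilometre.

4105 km

Δλ = 174.763 − -144.546 = 319.309°; wrapped into (−180°, 180°]: -40.691°.
Δφ = -36.849 − -24.243 = -12.606°.
a = sin²(Δφ/2) + cos φ₁ · cos φ₂ · sin²(Δλ/2) = 0.100254.
c = 2·atan2(√a, √(1−a)) = 0.64435 rad → d = 6371·c ≈ 4105.14 km.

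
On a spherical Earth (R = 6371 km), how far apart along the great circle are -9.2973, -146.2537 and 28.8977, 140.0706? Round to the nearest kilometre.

8953 km

Δλ = 140.0706 − -146.2537 = 286.3243°; wrapped into (−180°, 180°]: -73.6757°.
Δφ = 28.8977 − -9.2973 = 38.1950°.
a = sin²(Δφ/2) + cos φ₁ · cos φ₂ · sin²(Δλ/2) = 0.417615.
c = 2·atan2(√a, √(1−a)) = 1.40527 rad → d = 6371·c ≈ 8952.98 km.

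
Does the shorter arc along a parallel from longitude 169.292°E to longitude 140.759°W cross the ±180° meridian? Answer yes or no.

Naïve |-140.759 − 169.292| = 310.051° > 180°, so the shorter arc goes the other way round — across 180°.
Signed shortest Δλ = ((-140.759 − 169.292 + 180) mod 360) − 180 = 49.949°.
Going east by 49.949° from +169.292° passes through 180° before reaching -140.759°.

Yes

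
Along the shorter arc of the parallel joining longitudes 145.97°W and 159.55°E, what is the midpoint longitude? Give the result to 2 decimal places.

173.21°W

Signed shortest Δλ from -145.97° to +159.55° is -54.48°.
Midpoint longitude = -145.97° + (-54.48°)/2 = -145.97° − 27.24° = -173.21°.
(The naïve average (-145.97 + +159.55)/2 = 6.79° is on the wrong side of the globe.)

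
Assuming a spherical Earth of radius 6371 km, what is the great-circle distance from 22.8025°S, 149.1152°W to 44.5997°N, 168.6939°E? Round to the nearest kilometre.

Δλ = 168.6939 − -149.1152 = 317.8091°; wrapped into (−180°, 180°]: -42.1909°.
Δφ = 44.5997 − -22.8025 = 67.4022°.
a = sin²(Δφ/2) + cos φ₁ · cos φ₂ · sin²(Δλ/2) = 0.392901.
c = 2·atan2(√a, √(1−a)) = 1.35492 rad → d = 6371·c ≈ 8632.23 km.

8632 km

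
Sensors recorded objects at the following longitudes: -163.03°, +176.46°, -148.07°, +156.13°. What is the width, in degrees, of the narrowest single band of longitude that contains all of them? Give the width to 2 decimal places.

Sort the longitudes: -163.03°, -148.07°, +156.13°, +176.46°.
Eastward gaps between consecutive values (wrapping around): 14.96°, 304.20°, 20.33°, 20.51°.
Largest gap = 304.20° ⇒ minimal covering band is its complement: 360° − 304.20° = 55.80°.
Band runs from +156.13° eastward to -148.07°, crossing the antimeridian.

55.80°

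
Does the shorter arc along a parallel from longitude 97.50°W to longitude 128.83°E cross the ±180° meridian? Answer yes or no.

Naïve |128.83 − -97.50| = 226.33° > 180°, so the shorter arc goes the other way round — across 180°.
Signed shortest Δλ = ((128.83 − -97.50 + 180) mod 360) − 180 = -133.67°.
Going west by 133.67° from -97.50° passes through 180° before reaching +128.83°.

Yes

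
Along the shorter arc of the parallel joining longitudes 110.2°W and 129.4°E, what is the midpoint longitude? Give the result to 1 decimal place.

170.4°W

Signed shortest Δλ from -110.2° to +129.4° is -120.4°.
Midpoint longitude = -110.2° + (-120.4°)/2 = -110.2° − 60.2° = -170.4°.
(The naïve average (-110.2 + +129.4)/2 = 9.6° is on the wrong side of the globe.)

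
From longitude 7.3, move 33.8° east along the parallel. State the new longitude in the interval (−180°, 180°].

+41.1°

Start at +7.3°; shift +33.8° → +41.1°.
+41.1° already lies in (−180°, 180°].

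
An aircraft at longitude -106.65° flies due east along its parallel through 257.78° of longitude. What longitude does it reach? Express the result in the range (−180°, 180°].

Start at -106.65°; shift +257.78° → +151.13°.
+151.13° already lies in (−180°, 180°].

+151.13°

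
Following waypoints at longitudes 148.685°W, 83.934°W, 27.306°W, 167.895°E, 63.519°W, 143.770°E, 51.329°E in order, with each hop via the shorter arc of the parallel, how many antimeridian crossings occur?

3

Leg 1: -148.685° → -83.934°, shortest Δλ = 64.751° (east) — does not cross 180°.
Leg 2: -83.934° → -27.306°, shortest Δλ = 56.628° (east) — does not cross 180°.
Leg 3: -27.306° → +167.895°, shortest Δλ = -164.799° (west) — crosses 180°.
Leg 4: +167.895° → -63.519°, shortest Δλ = 128.586° (east) — crosses 180°.
Leg 5: -63.519° → +143.770°, shortest Δλ = -152.711° (west) — crosses 180°.
Leg 6: +143.770° → +51.329°, shortest Δλ = -92.441° (west) — does not cross 180°.
Total crossings: 3.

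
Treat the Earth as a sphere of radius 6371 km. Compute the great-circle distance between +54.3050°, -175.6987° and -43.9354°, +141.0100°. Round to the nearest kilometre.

Δλ = 141.0100 − -175.6987 = 316.7087°; wrapped into (−180°, 180°]: -43.2913°.
Δφ = -43.9354 − 54.3050 = -98.2404°.
a = sin²(Δφ/2) + cos φ₁ · cos φ₂ · sin²(Δλ/2) = 0.628832.
c = 2·atan2(√a, √(1−a)) = 1.83140 rad → d = 6371·c ≈ 11667.86 km.

11668 km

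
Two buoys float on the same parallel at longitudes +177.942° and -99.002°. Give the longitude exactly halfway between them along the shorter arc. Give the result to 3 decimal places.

Signed shortest Δλ from +177.942° to -99.002° is +83.056°.
Midpoint longitude = +177.942° + (+83.056°)/2 = +177.942° + 41.528° = +219.470°.
Normalise into (−180°, 180°]: -140.530°.
(The naïve average (+177.942 + -99.002)/2 = 39.47° is on the wrong side of the globe.)

-140.530°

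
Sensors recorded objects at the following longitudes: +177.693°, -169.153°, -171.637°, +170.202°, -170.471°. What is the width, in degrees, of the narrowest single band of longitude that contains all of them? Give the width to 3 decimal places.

20.645°

Sort the longitudes: -171.637°, -170.471°, -169.153°, +170.202°, +177.693°.
Eastward gaps between consecutive values (wrapping around): 1.166°, 1.318°, 339.355°, 7.491°, 10.670°.
Largest gap = 339.355° ⇒ minimal covering band is its complement: 360° − 339.355° = 20.645°.
Band runs from +170.202° eastward to -169.153°, crossing the antimeridian.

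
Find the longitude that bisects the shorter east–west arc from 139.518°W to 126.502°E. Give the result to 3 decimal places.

173.492°E

Signed shortest Δλ from -139.518° to +126.502° is -93.980°.
Midpoint longitude = -139.518° + (-93.980°)/2 = -139.518° − 46.990° = -186.508°.
Normalise into (−180°, 180°]: +173.492°.
(The naïve average (-139.518 + +126.502)/2 = -6.508° is on the wrong side of the globe.)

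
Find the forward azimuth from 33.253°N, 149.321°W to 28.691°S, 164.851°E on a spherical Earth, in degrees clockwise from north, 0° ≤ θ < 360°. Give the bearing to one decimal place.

220.5°

Δλ = 164.851 − -149.321 = 314.172°; wrapped into (−180°, 180°]: -45.828°.
θ = atan2( sin Δλ · cos φ₂ , cos φ₁ · sin φ₂ − sin φ₁ · cos φ₂ · cos Δλ )
  = atan2(-0.62919, -0.73665) = -139.499° → normalised to [0°, 360°): 220.501°.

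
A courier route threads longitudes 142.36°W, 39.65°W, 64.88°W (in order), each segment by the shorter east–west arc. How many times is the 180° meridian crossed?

Leg 1: -142.36° → -39.65°, shortest Δλ = 102.71° (east) — does not cross 180°.
Leg 2: -39.65° → -64.88°, shortest Δλ = -25.23° (west) — does not cross 180°.
Total crossings: 0.

0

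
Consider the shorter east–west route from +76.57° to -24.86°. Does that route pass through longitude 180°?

No

Signed shortest Δλ = ((-24.86 − 76.57 + 180) mod 360) − 180 = -101.43°.
Going west by 101.43° from +76.57° reaches -24.86° without touching 180°.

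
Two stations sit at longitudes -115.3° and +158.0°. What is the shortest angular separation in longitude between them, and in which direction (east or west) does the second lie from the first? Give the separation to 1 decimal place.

86.7° west

Raw difference: 158.0 − -115.3 = 273.3°.
Normalise into (−180°, 180°]: 273.3° − 360° = -86.7°.
Negative ⇒ the second point lies to the west; separation 86.7°.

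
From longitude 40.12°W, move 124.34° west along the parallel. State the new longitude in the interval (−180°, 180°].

164.46°W

Start at -40.12°; shift −124.34° → -164.46°.
-164.46° already lies in (−180°, 180°].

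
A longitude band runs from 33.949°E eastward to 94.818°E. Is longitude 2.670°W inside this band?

Band width going east from +33.949° to +94.818°: ((94.818 − 33.949) mod 360) = 60.869°.
Offset of -2.670° east of the west edge: ((-2.670 − 33.949) mod 360) = 323.381°.
323.381° > 60.869° ⇒ outside.

No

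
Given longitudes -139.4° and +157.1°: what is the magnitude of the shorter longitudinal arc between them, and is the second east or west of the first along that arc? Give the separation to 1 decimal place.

63.5° west

Raw difference: 157.1 − -139.4 = 296.5°.
Normalise into (−180°, 180°]: 296.5° − 360° = -63.5°.
Negative ⇒ the second point lies to the west; separation 63.5°.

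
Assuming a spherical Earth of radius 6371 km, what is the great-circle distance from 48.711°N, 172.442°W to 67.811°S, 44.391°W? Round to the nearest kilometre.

16472 km

Δλ = -44.391 − -172.442 = 128.051°.
Δφ = -67.811 − 48.711 = -116.522°.
a = sin²(Δφ/2) + cos φ₁ · cos φ₂ · sin²(Δλ/2) = 0.924673.
c = 2·atan2(√a, √(1−a)) = 2.58554 rad → d = 6371·c ≈ 16472.47 km.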